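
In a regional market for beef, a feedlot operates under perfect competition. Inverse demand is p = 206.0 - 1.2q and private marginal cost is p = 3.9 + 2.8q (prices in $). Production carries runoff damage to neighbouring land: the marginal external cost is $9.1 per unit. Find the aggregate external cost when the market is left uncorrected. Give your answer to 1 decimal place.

Market equilibrium (private): 3.9 + 2.8q = 206.0 - 1.2q → q_m = 50.5250.
Total external cost = MEC × q_m = 9.1 × 50.5250 = 459.7775.

$459.8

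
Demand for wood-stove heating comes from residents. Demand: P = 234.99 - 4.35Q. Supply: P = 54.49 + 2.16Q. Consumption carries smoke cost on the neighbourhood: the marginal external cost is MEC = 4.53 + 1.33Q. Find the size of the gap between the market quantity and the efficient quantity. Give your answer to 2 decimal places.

Market equilibrium (private): 54.49 + 2.16Q = 234.99 - 4.35Q → Q_m = 27.7266.
Social marginal benefit = demand − MEC = 230.46 - 5.68Q.
Set SMB = MC: 230.46 - 5.68Q = 54.49 + 2.16Q → Q* = 22.4452.
Gap = |27.7266 − 22.4452| = 5.2814.

5.28 units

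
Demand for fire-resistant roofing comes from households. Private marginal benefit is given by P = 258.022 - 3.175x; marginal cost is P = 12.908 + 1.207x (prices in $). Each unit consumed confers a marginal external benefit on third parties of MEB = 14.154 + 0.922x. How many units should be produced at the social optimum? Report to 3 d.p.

Social marginal benefit = demand + MEB = 272.176 - 2.253x.
Set SMB = MC: 272.176 - 2.253x = 12.908 + 1.207x → x* = 74.9329.

x* = 74.933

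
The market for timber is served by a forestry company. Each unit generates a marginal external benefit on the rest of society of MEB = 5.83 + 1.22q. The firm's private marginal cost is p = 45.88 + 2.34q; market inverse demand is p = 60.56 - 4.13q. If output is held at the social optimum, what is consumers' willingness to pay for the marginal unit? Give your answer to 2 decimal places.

Social marginal cost = private MC − MEB = 40.05 + 1.12q.
Set SMC = demand: 40.05 + 1.12q = 60.56 - 4.13q → q* = 3.9067.
Consumer price on the demand curve at q*: 60.56 − 4.13×3.9067 = 44.4253.

P = 44.43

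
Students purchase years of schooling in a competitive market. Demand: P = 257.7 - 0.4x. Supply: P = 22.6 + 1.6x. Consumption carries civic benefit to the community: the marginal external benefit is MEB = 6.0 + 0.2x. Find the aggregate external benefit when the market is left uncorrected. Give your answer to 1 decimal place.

2087.1

Market equilibrium (private): 22.6 + 1.6x = 257.7 - 0.4x → x_m = 117.5500.
Total external benefit = ∫₀^{x_m} (6.0 + 0.2x) dx = 6.0×117.5500 + ½×0.2×117.5500² = 2087.1003.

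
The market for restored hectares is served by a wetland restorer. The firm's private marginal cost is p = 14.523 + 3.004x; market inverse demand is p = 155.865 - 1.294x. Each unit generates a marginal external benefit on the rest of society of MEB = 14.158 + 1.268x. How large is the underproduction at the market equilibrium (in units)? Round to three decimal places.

Market equilibrium (private): 14.523 + 3.004x = 155.865 - 1.294x → x_m = 32.8855.
Social marginal cost = private MC − MEB = 0.365 + 1.736x.
Set SMC = demand: 0.365 + 1.736x = 155.865 - 1.294x → x* = 51.3201.
Gap = |32.8855 − 51.3201| = 18.4346.

18.435 units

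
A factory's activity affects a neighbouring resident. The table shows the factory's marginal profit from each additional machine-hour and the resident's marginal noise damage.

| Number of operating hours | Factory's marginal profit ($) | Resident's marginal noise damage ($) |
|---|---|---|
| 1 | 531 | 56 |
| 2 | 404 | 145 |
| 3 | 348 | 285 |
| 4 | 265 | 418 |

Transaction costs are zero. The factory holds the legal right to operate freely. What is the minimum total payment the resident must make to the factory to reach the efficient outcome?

Left alone the factory would choose level 4 (marginal profit stays positive).
Efficient level: k* = 3 (marginal profit ≥ marginal noise damage through 3).
The resident must at least cover the factory's forgone profit from cutting 4→3: 265 = 265.

$265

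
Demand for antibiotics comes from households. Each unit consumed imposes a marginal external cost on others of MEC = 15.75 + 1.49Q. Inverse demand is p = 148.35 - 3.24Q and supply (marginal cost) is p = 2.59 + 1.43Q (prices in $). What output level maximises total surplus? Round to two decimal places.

Q* = 21.11

Social marginal benefit = demand − MEC = 132.60 - 4.73Q.
Set SMB = MC: 132.60 - 4.73Q = 2.59 + 1.43Q → Q* = 21.1055.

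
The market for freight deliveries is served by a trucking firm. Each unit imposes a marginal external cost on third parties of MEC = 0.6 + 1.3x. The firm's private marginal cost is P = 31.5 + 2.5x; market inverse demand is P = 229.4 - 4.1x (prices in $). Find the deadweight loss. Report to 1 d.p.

Market equilibrium (private): 31.5 + 2.5x = 229.4 - 4.1x → x_m = 29.9848.
Social marginal cost = private MC + MEC = 32.1 + 3.8x.
Set SMC = demand: 32.1 + 3.8x = 229.4 - 4.1x → x* = 24.9747.
The welfare-loss triangle has base |x_m − x*| and height MEC(x_m) (the vertical gap between SMC and demand is zero at x* and MEC at x_m).
DWL = ½ × 5.0101 × 39.5803 = 99.1506.

DWL = $99.2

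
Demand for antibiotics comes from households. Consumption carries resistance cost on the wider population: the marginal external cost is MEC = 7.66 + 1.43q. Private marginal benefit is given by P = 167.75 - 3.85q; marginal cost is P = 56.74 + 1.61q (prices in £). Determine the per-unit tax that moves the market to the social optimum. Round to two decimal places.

tax = £29.11 per unit

Social marginal benefit = demand − MEC = 160.09 - 5.28q.
Set SMB = MC: 160.09 - 5.28q = 56.74 + 1.61q → q* = 15.0000.
The Pigouvian tax equals MEC at q*: 7.66 + 1.43×15.0000 = 29.1100.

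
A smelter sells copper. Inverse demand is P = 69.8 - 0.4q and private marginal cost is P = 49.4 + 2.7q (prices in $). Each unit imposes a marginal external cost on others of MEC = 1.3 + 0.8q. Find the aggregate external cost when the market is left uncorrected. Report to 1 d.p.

Market equilibrium (private): 49.4 + 2.7q = 69.8 - 0.4q → q_m = 6.5806.
Total external cost = ∫₀^{q_m} (1.3 + 0.8q) dq = 1.3×6.5806 + ½×0.8×6.5806² = 25.8765.

$25.9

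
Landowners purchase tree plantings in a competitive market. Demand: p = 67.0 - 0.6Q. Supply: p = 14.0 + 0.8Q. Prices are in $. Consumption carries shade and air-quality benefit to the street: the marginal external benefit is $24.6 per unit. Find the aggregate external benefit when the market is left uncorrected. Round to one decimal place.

$931.3

Market equilibrium (private): 14.0 + 0.8Q = 67.0 - 0.6Q → Q_m = 37.8571.
Total external benefit = MEB × Q_m = 24.6 × 37.8571 = 931.2847.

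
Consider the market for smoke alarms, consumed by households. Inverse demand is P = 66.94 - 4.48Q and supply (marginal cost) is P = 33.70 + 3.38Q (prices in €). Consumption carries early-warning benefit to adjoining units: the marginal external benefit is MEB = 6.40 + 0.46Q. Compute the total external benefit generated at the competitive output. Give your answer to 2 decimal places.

€31.18

Market equilibrium (private): 33.70 + 3.38Q = 66.94 - 4.48Q → Q_m = 4.2290.
Total external benefit = ∫₀^{Q_m} (6.40 + 0.46Q) dQ = 6.40×4.2290 + ½×0.46×4.2290² = 31.1790.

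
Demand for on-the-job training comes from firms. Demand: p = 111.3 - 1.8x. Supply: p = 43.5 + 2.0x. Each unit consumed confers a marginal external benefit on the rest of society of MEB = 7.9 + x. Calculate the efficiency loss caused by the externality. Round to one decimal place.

Market equilibrium (private): 43.5 + 2.0x = 111.3 - 1.8x → x_m = 17.8421.
Social marginal benefit = demand + MEB = 119.2 - 0.8x.
Set SMB = MC: 119.2 - 0.8x = 43.5 + 2.0x → x* = 27.0357.
Between x* and x_m the wedge SMB − MC runs linearly from 0 to MEB(x_m), so the loss is a triangle.
DWL = ½ × 9.1936 × 25.7421 = 118.3313.

DWL = 118.3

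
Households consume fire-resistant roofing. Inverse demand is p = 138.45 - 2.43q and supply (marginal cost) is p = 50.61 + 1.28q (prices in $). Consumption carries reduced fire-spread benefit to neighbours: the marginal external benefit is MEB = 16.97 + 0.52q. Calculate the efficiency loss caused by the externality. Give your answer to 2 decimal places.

Market equilibrium (private): 50.61 + 1.28q = 138.45 - 2.43q → q_m = 23.6765.
Social marginal benefit = demand + MEB = 155.42 - 1.91q.
Set SMB = MC: 155.42 - 1.91q = 50.61 + 1.28q → q* = 32.8558.
The loss is the area between SMB and MC from q* to q_m; with linear curves that's a triangle of height MEB(q_m).
DWL = ½ × 9.1793 × 29.2818 = 134.3932.

DWL = $134.39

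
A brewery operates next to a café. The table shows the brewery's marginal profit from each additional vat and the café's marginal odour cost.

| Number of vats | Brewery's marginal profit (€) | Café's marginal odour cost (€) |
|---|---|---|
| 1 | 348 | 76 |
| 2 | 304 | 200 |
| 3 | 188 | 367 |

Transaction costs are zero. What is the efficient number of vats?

2

Bargaining reaches the level where marginal profit last exceeds marginal odour cost.
That holds through level 2 (304 ≥ 200) but not at 3 (188 < 367).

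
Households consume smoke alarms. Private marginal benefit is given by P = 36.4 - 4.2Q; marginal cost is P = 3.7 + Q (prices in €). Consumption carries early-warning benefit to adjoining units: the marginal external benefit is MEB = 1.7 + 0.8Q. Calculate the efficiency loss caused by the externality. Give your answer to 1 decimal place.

DWL = €5.1

Market equilibrium (private): 3.7 + Q = 36.4 - 4.2Q → Q_m = 6.2885.
Social marginal benefit = demand + MEB = 38.1 - 3.4Q.
Set SMB = MC: 38.1 - 3.4Q = 3.7 + Q → Q* = 7.8182.
Height of the DWL triangle at Q_m is SMB(Q_m) − MC(Q_m) = MEB(Q_m) = 6.7308.
DWL = ½ × 1.5297 × 6.7308 = 5.1481.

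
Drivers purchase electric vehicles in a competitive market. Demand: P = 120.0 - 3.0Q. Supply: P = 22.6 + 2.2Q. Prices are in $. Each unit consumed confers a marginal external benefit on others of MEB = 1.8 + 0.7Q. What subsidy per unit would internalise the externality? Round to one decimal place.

subsidy = $17.2 per unit

Social marginal benefit = demand + MEB = 121.8 - 2.3Q.
Set SMB = MC: 121.8 - 2.3Q = 22.6 + 2.2Q → Q* = 22.0444.
The Pigouvian subsidy equals MEB at Q*: 1.8 + 0.7×22.0444 = 17.2311.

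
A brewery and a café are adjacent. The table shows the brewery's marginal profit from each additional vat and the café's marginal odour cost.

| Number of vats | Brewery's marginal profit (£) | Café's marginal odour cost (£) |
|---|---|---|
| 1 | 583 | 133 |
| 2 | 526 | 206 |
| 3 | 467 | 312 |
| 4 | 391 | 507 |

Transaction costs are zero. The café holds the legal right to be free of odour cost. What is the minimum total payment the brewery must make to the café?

£651

Efficient level: marginal profit ≥ marginal odour cost through level 3, so k* = 3.
With the café holding the right, the brewery must at least compensate total damage at k*: 133 + 206 + 312 = 651.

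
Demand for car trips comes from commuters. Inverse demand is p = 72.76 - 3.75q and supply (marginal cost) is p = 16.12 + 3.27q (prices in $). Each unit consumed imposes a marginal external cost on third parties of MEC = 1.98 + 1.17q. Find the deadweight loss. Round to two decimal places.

Market equilibrium (private): 16.12 + 3.27q = 72.76 - 3.75q → q_m = 8.0684.
Social marginal benefit = demand − MEC = 70.78 - 4.92q.
Set SMB = MC: 70.78 - 4.92q = 16.12 + 3.27q → q* = 6.6740.
Between q* and q_m the wedge MC − SMB runs linearly from 0 to MEC(q_m), so the loss is a triangle.
DWL = ½ × 1.3944 × 11.4200 = 7.9620.

DWL = $7.96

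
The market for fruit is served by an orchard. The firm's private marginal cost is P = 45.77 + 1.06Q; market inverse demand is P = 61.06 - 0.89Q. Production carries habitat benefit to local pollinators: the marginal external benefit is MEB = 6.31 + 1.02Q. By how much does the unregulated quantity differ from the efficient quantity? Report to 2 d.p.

15.38 units

Market equilibrium (private): 45.77 + 1.06Q = 61.06 - 0.89Q → Q_m = 7.8410.
Social marginal cost = private MC − MEB = 39.46 + 0.04Q.
Set SMC = demand: 39.46 + 0.04Q = 61.06 - 0.89Q → Q* = 23.2258.
Gap = |7.8410 − 23.2258| = 15.3848.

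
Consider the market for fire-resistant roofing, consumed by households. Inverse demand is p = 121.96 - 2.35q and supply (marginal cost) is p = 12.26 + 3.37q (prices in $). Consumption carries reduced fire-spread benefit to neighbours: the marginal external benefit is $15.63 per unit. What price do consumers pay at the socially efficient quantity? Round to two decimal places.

P = $70.47

Social marginal benefit = demand + MEB = 137.59 - 2.35q.
Set SMB = MC: 137.59 - 2.35q = 12.26 + 3.37q → q* = 21.9108.
Consumer price on the demand curve at q*: 121.96 − 2.35×21.9108 = 70.4696.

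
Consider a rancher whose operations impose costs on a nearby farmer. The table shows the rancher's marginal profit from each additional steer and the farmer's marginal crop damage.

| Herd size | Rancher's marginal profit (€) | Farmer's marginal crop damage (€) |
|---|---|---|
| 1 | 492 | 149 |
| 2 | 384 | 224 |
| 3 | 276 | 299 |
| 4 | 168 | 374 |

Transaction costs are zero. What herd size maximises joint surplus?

2

Bargaining reaches the level where marginal profit last exceeds marginal crop damage.
That holds through level 2 (384 ≥ 224) but not at 3 (276 < 299).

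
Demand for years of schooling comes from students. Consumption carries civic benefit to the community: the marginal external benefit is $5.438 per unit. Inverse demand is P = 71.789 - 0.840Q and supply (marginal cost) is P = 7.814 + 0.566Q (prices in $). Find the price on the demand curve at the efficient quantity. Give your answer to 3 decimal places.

Social marginal benefit = demand + MEB = 77.227 - 0.840Q.
Set SMB = MC: 77.227 - 0.840Q = 7.814 + 0.566Q → Q* = 49.3691.
Consumer price on the demand curve at Q*: 71.789 − 0.840×49.3691 = 30.3190.

P = $30.319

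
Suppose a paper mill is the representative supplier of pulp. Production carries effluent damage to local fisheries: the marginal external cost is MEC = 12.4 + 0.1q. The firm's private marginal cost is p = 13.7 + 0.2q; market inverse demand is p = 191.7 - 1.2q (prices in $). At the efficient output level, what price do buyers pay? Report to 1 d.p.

Social marginal cost = private MC + MEC = 26.1 + 0.3q.
Set SMC = demand: 26.1 + 0.3q = 191.7 - 1.2q → q* = 110.4000.
Consumer price on the demand curve at q*: 191.7 − 1.2×110.4000 = 59.2200.

P = $59.2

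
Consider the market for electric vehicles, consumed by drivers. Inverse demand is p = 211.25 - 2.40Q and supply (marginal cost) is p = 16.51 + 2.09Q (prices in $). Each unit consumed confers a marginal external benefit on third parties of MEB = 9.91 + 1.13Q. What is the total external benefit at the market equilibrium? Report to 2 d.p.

Market equilibrium (private): 16.51 + 2.09Q = 211.25 - 2.40Q → Q_m = 43.3719.
Total external benefit = ∫₀^{Q_m} (9.91 + 1.13Q) dQ = 9.91×43.3719 + ½×1.13×43.3719² = 1492.6493.

$1492.65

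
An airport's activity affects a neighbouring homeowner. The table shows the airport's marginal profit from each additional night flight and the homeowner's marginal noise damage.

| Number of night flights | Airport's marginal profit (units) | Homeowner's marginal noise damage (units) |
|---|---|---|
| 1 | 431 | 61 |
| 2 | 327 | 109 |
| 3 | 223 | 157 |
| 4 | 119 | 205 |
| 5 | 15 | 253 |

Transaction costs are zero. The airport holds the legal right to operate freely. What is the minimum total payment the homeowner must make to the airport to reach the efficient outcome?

134

Left alone the airport would choose level 5 (marginal profit stays positive).
Efficient level: k* = 3 (marginal profit ≥ marginal noise damage through 3).
The homeowner must at least cover the airport's forgone profit from cutting 5→3: 119 + 15 = 134.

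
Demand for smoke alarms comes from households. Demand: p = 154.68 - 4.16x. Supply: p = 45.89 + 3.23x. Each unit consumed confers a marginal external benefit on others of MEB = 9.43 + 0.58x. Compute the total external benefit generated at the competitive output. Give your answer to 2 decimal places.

Market equilibrium (private): 45.89 + 3.23x = 154.68 - 4.16x → x_m = 14.7212.
Total external benefit = ∫₀^{x_m} (9.43 + 0.58x) dx = 9.43×14.7212 + ½×0.58×14.7212² = 201.6679.

201.67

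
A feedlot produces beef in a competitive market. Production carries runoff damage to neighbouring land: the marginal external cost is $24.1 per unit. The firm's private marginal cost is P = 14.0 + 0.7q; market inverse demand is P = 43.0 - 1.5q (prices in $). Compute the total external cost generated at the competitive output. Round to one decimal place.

Market equilibrium (private): 14.0 + 0.7q = 43.0 - 1.5q → q_m = 13.1818.
Total external cost = MEC × q_m = 24.1 × 13.1818 = 317.6814.

$317.7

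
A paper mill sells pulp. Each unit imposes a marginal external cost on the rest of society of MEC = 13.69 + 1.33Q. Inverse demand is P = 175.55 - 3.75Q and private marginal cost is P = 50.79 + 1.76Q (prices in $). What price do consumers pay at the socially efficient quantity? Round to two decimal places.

Social marginal cost = private MC + MEC = 64.48 + 3.09Q.
Set SMC = demand: 64.48 + 3.09Q = 175.55 - 3.75Q → Q* = 16.2383.
Consumer price on the demand curve at Q*: 175.55 − 3.75×16.2383 = 114.6564.

P = $114.66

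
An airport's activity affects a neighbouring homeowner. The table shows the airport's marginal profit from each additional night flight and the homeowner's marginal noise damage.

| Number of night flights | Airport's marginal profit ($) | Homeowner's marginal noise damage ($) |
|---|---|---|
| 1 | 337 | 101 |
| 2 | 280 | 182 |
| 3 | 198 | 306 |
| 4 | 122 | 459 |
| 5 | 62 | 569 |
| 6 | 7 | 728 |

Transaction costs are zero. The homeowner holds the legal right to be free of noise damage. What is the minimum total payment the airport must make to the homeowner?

Efficient level: marginal profit ≥ marginal noise damage through level 2, so k* = 2.
With the homeowner holding the right, the airport must at least compensate total damage at k*: 101 + 182 = 283.

$283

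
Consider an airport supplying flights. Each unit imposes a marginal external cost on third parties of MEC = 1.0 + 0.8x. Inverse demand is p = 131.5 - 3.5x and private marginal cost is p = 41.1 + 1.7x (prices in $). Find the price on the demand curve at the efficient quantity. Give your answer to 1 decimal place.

P = $79.4

Social marginal cost = private MC + MEC = 42.1 + 2.5x.
Set SMC = demand: 42.1 + 2.5x = 131.5 - 3.5x → x* = 14.9000.
Consumer price on the demand curve at x*: 131.5 − 3.5×14.9000 = 79.3500.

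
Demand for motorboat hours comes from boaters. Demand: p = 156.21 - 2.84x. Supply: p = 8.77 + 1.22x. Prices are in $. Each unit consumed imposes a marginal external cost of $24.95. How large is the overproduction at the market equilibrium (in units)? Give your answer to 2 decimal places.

6.15 units

Market equilibrium (private): 8.77 + 1.22x = 156.21 - 2.84x → x_m = 36.3153.
Social marginal benefit = demand − MEC = 131.26 - 2.84x.
Set SMB = MC: 131.26 - 2.84x = 8.77 + 1.22x → x* = 30.1700.
Gap = |36.3153 − 30.1700| = 6.1453.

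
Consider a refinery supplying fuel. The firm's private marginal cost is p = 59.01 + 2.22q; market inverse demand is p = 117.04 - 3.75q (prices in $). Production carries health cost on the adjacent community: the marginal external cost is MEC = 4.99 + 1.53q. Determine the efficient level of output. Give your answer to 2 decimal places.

Social marginal cost = private MC + MEC = 64.00 + 3.75q.
Set SMC = demand: 64.00 + 3.75q = 117.04 - 3.75q → q* = 7.0720.

q* = 7.07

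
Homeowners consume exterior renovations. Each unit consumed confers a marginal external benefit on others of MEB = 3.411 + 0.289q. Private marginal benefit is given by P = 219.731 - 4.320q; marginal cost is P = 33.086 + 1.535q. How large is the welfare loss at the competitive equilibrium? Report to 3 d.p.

Market equilibrium (private): 33.086 + 1.535q = 219.731 - 4.320q → q_m = 31.8779.
Social marginal benefit = demand + MEB = 223.142 - 4.031q.
Set SMB = MC: 223.142 - 4.031q = 33.086 + 1.535q → q* = 34.1459.
Height of the DWL triangle at q_m is SMB(q_m) − MC(q_m) = MEB(q_m) = 12.6237.
DWL = ½ × 2.2680 × 12.6237 = 14.3153.

DWL = 14.315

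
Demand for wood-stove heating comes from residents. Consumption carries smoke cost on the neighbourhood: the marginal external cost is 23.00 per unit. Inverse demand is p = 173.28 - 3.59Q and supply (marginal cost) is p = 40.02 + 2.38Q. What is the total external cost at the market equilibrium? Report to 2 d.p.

Market equilibrium (private): 40.02 + 2.38Q = 173.28 - 3.59Q → Q_m = 22.3216.
Total external cost = MEC × Q_m = 23.00 × 22.3216 = 513.3968.

513.40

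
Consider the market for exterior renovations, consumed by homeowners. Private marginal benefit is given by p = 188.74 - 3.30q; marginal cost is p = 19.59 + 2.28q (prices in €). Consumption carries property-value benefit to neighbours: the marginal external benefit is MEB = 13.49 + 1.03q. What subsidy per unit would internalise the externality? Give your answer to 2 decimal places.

Social marginal benefit = demand + MEB = 202.23 - 2.27q.
Set SMB = MC: 202.23 - 2.27q = 19.59 + 2.28q → q* = 40.1407.
The Pigouvian subsidy equals MEB at q*: 13.49 + 1.03×40.1407 = 54.8349.

subsidy = €54.83 per unit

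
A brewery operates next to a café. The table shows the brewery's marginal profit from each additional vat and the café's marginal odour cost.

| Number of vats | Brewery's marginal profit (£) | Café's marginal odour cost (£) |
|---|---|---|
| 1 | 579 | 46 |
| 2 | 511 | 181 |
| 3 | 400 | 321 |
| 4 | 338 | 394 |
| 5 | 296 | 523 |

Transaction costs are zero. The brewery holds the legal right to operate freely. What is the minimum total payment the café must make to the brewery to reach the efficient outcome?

£634

Left alone the brewery would choose level 5 (marginal profit stays positive).
Efficient level: k* = 3 (marginal profit ≥ marginal odour cost through 3).
The café must at least cover the brewery's forgone profit from cutting 5→3: 338 + 296 = 634.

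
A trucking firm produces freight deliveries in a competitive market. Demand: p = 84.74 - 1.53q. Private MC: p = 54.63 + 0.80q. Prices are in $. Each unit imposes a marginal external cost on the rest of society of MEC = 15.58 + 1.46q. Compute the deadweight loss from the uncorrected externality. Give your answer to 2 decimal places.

DWL = $156.54

Market equilibrium (private): 54.63 + 0.80q = 84.74 - 1.53q → q_m = 12.9227.
Social marginal cost = private MC + MEC = 70.21 + 2.26q.
Set SMC = demand: 70.21 + 2.26q = 84.74 - 1.53q → q* = 3.8338.
Between q* and q_m the wedge SMC − demand runs linearly from 0 to MEC(q_m), so the loss is a triangle.
DWL = ½ × 9.0889 × 34.4472 = 156.5436.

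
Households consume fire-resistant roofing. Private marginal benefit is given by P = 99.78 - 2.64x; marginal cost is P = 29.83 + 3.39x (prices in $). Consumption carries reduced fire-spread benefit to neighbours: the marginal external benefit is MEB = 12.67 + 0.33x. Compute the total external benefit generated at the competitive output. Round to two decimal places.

$169.18

Market equilibrium (private): 29.83 + 3.39x = 99.78 - 2.64x → x_m = 11.6003.
Total external benefit = ∫₀^{x_m} (12.67 + 0.33x) dx = 12.67×11.6003 + ½×0.33×11.6003² = 169.1793.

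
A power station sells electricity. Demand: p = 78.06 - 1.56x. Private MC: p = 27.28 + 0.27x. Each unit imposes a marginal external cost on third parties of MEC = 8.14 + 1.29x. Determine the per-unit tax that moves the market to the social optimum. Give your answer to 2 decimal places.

tax = 25.77 per unit

Social marginal cost = private MC + MEC = 35.42 + 1.56x.
Set SMC = demand: 35.42 + 1.56x = 78.06 - 1.56x → x* = 13.6667.
The Pigouvian tax equals MEC at x*: 8.14 + 1.29×13.6667 = 25.7700.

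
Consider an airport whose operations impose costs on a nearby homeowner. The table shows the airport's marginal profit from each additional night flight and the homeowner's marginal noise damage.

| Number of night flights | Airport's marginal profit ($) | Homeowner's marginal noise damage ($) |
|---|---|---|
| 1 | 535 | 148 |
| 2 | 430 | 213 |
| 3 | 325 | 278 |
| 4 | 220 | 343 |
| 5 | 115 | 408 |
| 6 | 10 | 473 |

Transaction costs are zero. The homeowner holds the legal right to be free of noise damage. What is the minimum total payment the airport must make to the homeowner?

$639

Efficient level: marginal profit ≥ marginal noise damage through level 3, so k* = 3.
With the homeowner holding the right, the airport must at least compensate total damage at k*: 148 + 213 + 278 = 639.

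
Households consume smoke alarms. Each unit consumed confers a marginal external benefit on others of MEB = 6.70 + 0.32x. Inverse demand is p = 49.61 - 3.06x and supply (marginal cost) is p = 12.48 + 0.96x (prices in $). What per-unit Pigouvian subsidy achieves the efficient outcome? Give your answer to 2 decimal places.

Social marginal benefit = demand + MEB = 56.31 - 2.74x.
Set SMB = MC: 56.31 - 2.74x = 12.48 + 0.96x → x* = 11.8459.
The Pigouvian subsidy equals MEB at x*: 6.70 + 0.32×11.8459 = 10.4907.

subsidy = $10.49 per unit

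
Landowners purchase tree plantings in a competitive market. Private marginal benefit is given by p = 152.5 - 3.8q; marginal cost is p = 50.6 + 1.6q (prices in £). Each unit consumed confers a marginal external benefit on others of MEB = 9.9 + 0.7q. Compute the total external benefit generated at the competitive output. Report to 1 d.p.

Market equilibrium (private): 50.6 + 1.6q = 152.5 - 3.8q → q_m = 18.8704.
Total external benefit = ∫₀^{q_m} (9.9 + 0.7q) dq = 9.9×18.8704 + ½×0.7×18.8704² = 311.4492.

£311.4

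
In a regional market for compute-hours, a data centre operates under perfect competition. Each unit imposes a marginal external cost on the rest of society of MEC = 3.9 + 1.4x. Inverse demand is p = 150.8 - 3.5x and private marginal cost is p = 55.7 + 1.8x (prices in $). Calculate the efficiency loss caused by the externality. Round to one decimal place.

Market equilibrium (private): 55.7 + 1.8x = 150.8 - 3.5x → x_m = 17.9434.
Social marginal cost = private MC + MEC = 59.6 + 3.2x.
Set SMC = demand: 59.6 + 3.2x = 150.8 - 3.5x → x* = 13.6119.
Height of the DWL triangle at x_m is SMC(x_m) − demand(x_m) = MEC(x_m) = 29.0208.
DWL = ½ × 4.3315 × 29.0208 = 62.8518.

DWL = $62.9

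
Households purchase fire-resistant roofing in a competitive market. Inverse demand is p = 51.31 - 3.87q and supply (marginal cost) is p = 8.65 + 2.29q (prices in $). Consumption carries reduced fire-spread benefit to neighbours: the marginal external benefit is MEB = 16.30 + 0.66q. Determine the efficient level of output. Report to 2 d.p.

q* = 10.72

Social marginal benefit = demand + MEB = 67.61 - 3.21q.
Set SMB = MC: 67.61 - 3.21q = 8.65 + 2.29q → q* = 10.7200.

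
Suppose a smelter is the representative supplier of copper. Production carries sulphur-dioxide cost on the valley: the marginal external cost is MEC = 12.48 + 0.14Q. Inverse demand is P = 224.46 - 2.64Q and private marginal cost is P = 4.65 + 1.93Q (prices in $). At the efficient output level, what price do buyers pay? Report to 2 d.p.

P = $108.25

Social marginal cost = private MC + MEC = 17.13 + 2.07Q.
Set SMC = demand: 17.13 + 2.07Q = 224.46 - 2.64Q → Q* = 44.0191.
Consumer price on the demand curve at Q*: 224.46 − 2.64×44.0191 = 108.2496.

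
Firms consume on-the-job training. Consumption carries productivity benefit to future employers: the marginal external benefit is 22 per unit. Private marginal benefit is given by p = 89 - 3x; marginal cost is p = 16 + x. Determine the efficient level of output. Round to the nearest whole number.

Social marginal benefit = demand + MEB = 111 - 3x.
Set SMB = MC: 111 - 3x = 16 + x → x* = 23.7500.

x* = 24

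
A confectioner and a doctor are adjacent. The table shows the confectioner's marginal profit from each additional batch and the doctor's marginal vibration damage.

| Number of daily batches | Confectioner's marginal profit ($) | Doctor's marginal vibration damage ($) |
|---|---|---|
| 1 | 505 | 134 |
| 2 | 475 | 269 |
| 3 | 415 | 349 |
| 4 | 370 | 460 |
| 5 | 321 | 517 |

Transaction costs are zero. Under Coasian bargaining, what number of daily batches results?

Bargaining reaches the level where marginal profit last exceeds marginal vibration damage.
That holds through level 3 (415 ≥ 349) but not at 4 (370 < 460).

3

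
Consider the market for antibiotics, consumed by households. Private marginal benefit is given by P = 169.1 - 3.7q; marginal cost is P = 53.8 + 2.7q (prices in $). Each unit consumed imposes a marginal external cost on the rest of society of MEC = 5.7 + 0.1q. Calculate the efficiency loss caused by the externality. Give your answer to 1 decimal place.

DWL = $4.3

Market equilibrium (private): 53.8 + 2.7q = 169.1 - 3.7q → q_m = 18.0156.
Social marginal benefit = demand − MEC = 163.4 - 3.8q.
Set SMB = MC: 163.4 - 3.8q = 53.8 + 2.7q → q* = 16.8615.
The loss is the area between SMB and MC from q* to q_m; with linear curves that's a triangle of height MEC(q_m).
DWL = ½ × 1.1541 × 7.5016 = 4.3288.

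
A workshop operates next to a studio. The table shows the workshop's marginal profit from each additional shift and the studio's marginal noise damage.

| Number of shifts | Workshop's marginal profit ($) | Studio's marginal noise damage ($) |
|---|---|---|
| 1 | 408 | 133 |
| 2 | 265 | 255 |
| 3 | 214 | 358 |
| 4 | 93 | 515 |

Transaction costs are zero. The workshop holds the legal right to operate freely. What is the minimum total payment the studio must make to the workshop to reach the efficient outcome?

$307

Left alone the workshop would choose level 4 (marginal profit stays positive).
Efficient level: k* = 2 (marginal profit ≥ marginal noise damage through 2).
The studio must at least cover the workshop's forgone profit from cutting 4→2: 214 + 93 = 307.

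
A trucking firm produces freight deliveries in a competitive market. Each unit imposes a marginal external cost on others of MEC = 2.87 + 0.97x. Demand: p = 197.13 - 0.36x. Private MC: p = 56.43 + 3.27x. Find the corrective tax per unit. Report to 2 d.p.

Social marginal cost = private MC + MEC = 59.30 + 4.24x.
Set SMC = demand: 59.30 + 4.24x = 197.13 - 0.36x → x* = 29.9630.
The Pigouvian tax equals MEC at x*: 2.87 + 0.97×29.9630 = 31.9341.

tax = 31.93 per unit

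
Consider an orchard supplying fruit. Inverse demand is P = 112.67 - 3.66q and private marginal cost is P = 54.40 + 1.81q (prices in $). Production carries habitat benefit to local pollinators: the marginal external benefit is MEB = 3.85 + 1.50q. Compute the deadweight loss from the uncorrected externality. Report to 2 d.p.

DWL = $49.52

Market equilibrium (private): 54.40 + 1.81q = 112.67 - 3.66q → q_m = 10.6527.
Social marginal cost = private MC − MEB = 50.55 + 0.31q.
Set SMC = demand: 50.55 + 0.31q = 112.67 - 3.66q → q* = 15.6474.
The loss is the area between SMC and demand from q* to q_m; with linear curves that's a triangle of height MEB(q_m).
DWL = ½ × 4.9947 × 19.8290 = 49.5200.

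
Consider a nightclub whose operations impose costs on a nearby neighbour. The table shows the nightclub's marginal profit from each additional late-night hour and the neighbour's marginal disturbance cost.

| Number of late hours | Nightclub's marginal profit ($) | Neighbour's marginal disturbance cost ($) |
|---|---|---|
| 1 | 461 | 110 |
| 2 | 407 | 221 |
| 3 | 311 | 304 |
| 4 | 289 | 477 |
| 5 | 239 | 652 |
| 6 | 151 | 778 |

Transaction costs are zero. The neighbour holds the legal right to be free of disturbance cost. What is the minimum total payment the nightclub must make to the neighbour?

Efficient level: marginal profit ≥ marginal disturbance cost through level 3, so k* = 3.
With the neighbour holding the right, the nightclub must at least compensate total damage at k*: 110 + 221 + 304 = 635.

$635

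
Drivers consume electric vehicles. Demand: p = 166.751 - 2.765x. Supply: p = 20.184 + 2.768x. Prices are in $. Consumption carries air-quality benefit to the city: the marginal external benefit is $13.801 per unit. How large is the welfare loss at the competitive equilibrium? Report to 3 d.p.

Market equilibrium (private): 20.184 + 2.768x = 166.751 - 2.765x → x_m = 26.4896.
Social marginal benefit = demand + MEB = 180.552 - 2.765x.
Set SMB = MC: 180.552 - 2.765x = 20.184 + 2.768x → x* = 28.9839.
Between x* and x_m the wedge SMB − MC runs linearly from 0 to MEB(x_m), so the loss is a triangle.
DWL = ½ × 2.4943 × 13.8010 = 17.2119.

DWL = $17.212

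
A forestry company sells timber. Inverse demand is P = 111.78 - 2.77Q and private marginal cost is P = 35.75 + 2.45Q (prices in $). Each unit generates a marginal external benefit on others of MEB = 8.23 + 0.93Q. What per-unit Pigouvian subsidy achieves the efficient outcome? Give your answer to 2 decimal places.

Social marginal cost = private MC − MEB = 27.52 + 1.52Q.
Set SMC = demand: 27.52 + 1.52Q = 111.78 - 2.77Q → Q* = 19.6410.
The Pigouvian subsidy equals MEB at Q*: 8.23 + 0.93×19.6410 = 26.4961.

subsidy = $26.50 per unit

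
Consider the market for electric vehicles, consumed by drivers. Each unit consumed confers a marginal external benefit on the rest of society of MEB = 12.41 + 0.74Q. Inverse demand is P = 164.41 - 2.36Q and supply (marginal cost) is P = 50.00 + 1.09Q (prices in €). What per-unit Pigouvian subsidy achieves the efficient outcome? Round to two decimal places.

subsidy = €47.04 per unit

Social marginal benefit = demand + MEB = 176.82 - 1.62Q.
Set SMB = MC: 176.82 - 1.62Q = 50.00 + 1.09Q → Q* = 46.7970.
The Pigouvian subsidy equals MEB at Q*: 12.41 + 0.74×46.7970 = 47.0398.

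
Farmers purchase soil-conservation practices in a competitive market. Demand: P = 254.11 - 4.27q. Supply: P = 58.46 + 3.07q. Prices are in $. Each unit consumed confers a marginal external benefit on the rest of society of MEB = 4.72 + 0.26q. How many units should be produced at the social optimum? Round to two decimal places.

q* = 28.30

Social marginal benefit = demand + MEB = 258.83 - 4.01q.
Set SMB = MC: 258.83 - 4.01q = 58.46 + 3.07q → q* = 28.3008.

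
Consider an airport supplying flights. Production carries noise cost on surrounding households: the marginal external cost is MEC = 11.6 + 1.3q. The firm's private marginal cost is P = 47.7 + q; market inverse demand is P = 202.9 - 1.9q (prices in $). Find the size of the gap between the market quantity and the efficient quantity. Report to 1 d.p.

Market equilibrium (private): 47.7 + q = 202.9 - 1.9q → q_m = 53.5172.
Social marginal cost = private MC + MEC = 59.3 + 2.3q.
Set SMC = demand: 59.3 + 2.3q = 202.9 - 1.9q → q* = 34.1905.
Gap = |53.5172 − 34.1905| = 19.3267.

19.3 units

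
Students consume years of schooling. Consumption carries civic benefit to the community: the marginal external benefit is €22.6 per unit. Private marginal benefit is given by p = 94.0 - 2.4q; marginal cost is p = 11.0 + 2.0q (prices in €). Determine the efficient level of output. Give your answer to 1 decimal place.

Social marginal benefit = demand + MEB = 116.6 - 2.4q.
Set SMB = MC: 116.6 - 2.4q = 11.0 + 2.0q → q* = 24.0000.

q* = 24.0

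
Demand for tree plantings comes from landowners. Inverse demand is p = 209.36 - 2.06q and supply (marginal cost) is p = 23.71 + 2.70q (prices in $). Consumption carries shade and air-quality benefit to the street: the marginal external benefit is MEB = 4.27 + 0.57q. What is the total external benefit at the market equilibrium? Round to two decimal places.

Market equilibrium (private): 23.71 + 2.70q = 209.36 - 2.06q → q_m = 39.0021.
Total external benefit = ∫₀^{q_m} (4.27 + 0.57q) dq = 4.27×39.0021 + ½×0.57×39.0021² = 600.0707.

$600.07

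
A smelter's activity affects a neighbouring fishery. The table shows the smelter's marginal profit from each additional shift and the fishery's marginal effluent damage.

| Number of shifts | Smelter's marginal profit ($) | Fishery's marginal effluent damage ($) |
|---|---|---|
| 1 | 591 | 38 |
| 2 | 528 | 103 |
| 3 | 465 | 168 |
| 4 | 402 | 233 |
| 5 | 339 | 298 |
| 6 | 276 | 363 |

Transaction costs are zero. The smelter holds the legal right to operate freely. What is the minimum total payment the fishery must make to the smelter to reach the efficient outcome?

$276

Left alone the smelter would choose level 6 (marginal profit stays positive).
Efficient level: k* = 5 (marginal profit ≥ marginal effluent damage through 5).
The fishery must at least cover the smelter's forgone profit from cutting 6→5: 276 = 276.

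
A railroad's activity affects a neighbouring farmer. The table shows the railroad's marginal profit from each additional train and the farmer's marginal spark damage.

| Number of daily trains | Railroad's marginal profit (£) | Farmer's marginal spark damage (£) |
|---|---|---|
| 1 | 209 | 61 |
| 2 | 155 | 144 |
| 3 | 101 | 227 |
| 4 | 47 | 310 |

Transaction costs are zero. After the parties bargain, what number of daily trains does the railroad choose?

Bargaining reaches the level where marginal profit last exceeds marginal spark damage.
That holds through level 2 (155 ≥ 144) but not at 3 (101 < 227).

2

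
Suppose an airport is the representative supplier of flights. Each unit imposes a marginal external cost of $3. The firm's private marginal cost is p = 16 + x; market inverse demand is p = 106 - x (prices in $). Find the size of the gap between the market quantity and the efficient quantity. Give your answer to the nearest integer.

2 units

Market equilibrium (private): 16 + x = 106 - x → x_m = 45.0000.
Social marginal cost = private MC + MEC = 19 + x.
Set SMC = demand: 19 + x = 106 - x → x* = 43.5000.
Gap = |45.0000 − 43.5000| = 1.5000.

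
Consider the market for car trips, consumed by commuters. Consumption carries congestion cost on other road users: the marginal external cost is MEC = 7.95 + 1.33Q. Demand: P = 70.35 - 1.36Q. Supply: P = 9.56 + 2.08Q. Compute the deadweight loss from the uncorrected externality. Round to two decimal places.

DWL = 103.70

Market equilibrium (private): 9.56 + 2.08Q = 70.35 - 1.36Q → Q_m = 17.6715.
Social marginal benefit = demand − MEC = 62.40 - 2.69Q.
Set SMB = MC: 62.40 - 2.69Q = 9.56 + 2.08Q → Q* = 11.0776.
The loss is the area between SMB and MC from Q* to Q_m; with linear curves that's a triangle of height MEC(Q_m).
DWL = ½ × 6.5939 × 31.4531 = 103.6993.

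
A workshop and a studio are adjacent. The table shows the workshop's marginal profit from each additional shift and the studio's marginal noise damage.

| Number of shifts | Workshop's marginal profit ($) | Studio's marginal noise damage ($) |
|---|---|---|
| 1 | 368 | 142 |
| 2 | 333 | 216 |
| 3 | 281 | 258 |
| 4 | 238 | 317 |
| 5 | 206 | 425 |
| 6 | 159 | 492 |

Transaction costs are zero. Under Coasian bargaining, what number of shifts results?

3

Bargaining reaches the level where marginal profit last exceeds marginal noise damage.
That holds through level 3 (281 ≥ 258) but not at 4 (238 < 317).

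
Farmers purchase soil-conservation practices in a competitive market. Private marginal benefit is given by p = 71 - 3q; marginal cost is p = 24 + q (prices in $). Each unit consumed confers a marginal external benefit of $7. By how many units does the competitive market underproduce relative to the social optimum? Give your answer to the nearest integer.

Market equilibrium (private): 24 + q = 71 - 3q → q_m = 11.7500.
Social marginal benefit = demand + MEB = 78 - 3q.
Set SMB = MC: 78 - 3q = 24 + q → q* = 13.5000.
Gap = |11.7500 − 13.5000| = 1.7500.

2 units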